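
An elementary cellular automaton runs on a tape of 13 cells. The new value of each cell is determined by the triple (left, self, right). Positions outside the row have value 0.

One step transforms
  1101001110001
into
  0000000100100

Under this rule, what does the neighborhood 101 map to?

At position 2 the neighborhood is 101; the next row has 0 there.

0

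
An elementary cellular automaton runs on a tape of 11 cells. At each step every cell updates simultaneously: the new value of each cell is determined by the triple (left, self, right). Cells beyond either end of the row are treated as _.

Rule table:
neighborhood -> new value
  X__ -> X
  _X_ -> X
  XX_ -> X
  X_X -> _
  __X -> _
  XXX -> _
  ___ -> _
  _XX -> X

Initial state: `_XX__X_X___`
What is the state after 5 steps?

_X_X_X_X_XX

step 1: _XXX_X_XX__
step 2: _X_X_X_XXX_
step 3: _X_X_X_X_XX
step 4: _X_X_X_X_XX  (fixed point — unchanged through step 5)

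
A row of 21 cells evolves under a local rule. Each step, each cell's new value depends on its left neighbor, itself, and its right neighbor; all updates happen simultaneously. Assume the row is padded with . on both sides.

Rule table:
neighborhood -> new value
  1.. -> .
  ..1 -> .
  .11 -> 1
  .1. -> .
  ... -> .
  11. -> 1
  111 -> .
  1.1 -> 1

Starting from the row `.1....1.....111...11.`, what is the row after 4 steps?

............1.1...11.
.............1....11.
..................11.
..................11.

..................11.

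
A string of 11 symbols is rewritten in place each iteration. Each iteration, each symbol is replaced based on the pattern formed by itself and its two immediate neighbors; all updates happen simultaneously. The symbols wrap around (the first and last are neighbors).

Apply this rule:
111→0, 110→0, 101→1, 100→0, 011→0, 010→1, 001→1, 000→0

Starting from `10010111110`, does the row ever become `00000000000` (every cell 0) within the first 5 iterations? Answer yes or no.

10111000001
01000000010
11000000110
00000001001
00000011011
iteration 5 is 00000011011, still not uniform 0

no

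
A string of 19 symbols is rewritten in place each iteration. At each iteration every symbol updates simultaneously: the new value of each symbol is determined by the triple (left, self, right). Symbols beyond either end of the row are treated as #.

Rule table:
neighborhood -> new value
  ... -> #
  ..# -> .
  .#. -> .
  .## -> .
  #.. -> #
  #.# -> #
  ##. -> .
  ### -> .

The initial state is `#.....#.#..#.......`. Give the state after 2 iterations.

#....#..#.#.......#

.####..#.#..######.
#....#..#.#.......#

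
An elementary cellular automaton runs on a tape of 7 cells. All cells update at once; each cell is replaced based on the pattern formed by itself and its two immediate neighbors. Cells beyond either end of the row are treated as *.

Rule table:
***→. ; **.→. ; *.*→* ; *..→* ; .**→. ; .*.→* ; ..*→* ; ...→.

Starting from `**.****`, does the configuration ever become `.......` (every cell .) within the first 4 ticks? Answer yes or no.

tick 1: ..*....
tick 2: ****..*
tick 3: ....**.
tick 4: *..*..*
tick 4 is *..*..*, still not uniform .

no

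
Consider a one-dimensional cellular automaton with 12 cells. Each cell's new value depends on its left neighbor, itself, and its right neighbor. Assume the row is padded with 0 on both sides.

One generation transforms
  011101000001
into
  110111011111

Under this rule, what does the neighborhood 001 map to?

At position 0 the neighborhood is 001; the next row has 1 there.

1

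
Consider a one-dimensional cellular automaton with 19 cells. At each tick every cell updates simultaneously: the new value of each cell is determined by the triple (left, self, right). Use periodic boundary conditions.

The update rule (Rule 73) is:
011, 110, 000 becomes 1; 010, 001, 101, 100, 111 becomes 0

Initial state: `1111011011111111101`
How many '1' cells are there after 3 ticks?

0001011010000000101
0100011000111110000
0001011010100010111
count of 1: 9

9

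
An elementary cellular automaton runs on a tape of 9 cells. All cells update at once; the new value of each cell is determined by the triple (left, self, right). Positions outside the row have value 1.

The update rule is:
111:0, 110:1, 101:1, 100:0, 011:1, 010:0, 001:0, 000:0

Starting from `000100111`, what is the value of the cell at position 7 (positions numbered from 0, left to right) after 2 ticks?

000000100
000000000
position 7 holds 0

0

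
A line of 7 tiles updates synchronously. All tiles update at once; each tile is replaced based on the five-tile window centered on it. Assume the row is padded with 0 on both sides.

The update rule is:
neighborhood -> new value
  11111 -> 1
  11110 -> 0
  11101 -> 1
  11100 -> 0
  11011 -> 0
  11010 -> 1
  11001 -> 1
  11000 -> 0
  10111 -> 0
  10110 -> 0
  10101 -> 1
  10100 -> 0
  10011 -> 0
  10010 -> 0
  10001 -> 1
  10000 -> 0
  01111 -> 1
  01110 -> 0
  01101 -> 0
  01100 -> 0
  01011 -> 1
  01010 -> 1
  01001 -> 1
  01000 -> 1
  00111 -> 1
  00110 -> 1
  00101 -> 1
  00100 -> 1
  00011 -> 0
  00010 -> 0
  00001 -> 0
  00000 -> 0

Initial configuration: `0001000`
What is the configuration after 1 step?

0001100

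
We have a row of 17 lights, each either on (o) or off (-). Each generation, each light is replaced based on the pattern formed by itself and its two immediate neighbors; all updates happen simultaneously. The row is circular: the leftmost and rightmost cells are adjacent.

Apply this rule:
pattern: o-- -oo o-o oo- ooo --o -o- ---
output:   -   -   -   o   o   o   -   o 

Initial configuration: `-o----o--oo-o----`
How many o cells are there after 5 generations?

7

o--ooo--o-o---ooo
o-o-oo-o----oo-oo
o----o---ooo-o--o
o-ooo--oo-oo---o-
---oo-o-o--o-oo--
count of o: 7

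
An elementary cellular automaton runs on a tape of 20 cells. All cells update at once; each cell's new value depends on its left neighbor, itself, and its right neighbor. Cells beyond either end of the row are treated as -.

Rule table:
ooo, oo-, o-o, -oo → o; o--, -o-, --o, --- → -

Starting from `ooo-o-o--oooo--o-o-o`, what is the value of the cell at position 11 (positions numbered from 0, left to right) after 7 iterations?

iteration 1: oooo-o---oooo---o-o-
iteration 2: ooooo----oooo----o--
iteration 3: ooooo----oooo-------
iteration 4: ooooo----oooo-------  (fixed point — unchanged through iteration 7)
position 11 holds o

o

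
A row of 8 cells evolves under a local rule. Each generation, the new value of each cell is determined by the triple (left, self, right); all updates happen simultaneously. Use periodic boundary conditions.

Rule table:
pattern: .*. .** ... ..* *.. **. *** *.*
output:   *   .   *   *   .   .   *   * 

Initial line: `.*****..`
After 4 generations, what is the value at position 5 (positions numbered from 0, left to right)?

.

*.***..*
.*.*..*.
****.**.
.**.*..*
position 5 holds .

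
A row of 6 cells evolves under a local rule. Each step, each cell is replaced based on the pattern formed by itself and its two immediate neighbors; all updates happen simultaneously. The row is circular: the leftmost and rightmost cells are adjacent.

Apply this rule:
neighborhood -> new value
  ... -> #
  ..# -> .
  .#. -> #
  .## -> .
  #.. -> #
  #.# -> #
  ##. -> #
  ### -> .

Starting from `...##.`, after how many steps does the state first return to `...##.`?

6

step 1: ##..##
step 2: .##...
step 3: ..####
step 4: #....#
step 5: ####..
step 6: ...##.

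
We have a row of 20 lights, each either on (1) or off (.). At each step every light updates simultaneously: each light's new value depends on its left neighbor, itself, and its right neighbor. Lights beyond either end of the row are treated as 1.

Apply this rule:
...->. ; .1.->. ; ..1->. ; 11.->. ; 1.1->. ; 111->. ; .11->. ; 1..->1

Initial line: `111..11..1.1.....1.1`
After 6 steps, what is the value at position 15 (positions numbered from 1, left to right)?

...1...1....1.......
1...1...1....1......
.1...1...1....1.....
..1...1...1....1....
1..1...1...1....1...
.1..1...1...1....1..
position 15 holds .

.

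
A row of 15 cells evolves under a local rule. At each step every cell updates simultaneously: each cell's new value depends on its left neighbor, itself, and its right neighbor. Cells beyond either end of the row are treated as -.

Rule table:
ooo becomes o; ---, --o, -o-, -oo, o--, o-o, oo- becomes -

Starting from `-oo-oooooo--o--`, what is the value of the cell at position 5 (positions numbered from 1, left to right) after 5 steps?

-

-----oooo------
------oo-------
---------------
---------------  (fixed point — unchanged through step 5)
position 5 holds -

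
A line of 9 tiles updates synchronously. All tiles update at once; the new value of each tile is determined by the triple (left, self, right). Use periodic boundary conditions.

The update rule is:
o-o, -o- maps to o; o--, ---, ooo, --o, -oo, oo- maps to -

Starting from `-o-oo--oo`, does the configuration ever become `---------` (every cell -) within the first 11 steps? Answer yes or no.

step 1: ooo------
step 2: ---------
all cells are - at step 2

yes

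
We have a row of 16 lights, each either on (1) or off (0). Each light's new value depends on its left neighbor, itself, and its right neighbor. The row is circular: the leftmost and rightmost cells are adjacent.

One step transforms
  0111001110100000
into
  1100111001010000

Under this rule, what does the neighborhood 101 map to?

At position 9 the neighborhood is 101; the next row has 1 there.

1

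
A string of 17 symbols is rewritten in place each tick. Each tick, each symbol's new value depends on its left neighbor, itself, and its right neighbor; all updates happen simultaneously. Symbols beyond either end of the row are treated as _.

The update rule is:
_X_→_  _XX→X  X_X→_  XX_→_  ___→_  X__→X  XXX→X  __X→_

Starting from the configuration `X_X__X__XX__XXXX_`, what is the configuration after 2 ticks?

____X_______XX___

___X__X_X_X_XXX_X
____X_______XX___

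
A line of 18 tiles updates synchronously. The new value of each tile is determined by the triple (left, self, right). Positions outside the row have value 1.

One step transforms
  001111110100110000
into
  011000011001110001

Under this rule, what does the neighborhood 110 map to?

At position 7 the neighborhood is 110; the next row has 1 there.

1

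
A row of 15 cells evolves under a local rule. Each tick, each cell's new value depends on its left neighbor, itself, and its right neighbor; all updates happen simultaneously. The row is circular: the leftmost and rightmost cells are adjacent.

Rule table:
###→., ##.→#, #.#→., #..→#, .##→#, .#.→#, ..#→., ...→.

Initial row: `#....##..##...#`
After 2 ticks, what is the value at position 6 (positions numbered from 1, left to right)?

#

##...###.###..#
.##..#.#.#.##.#
position 6 holds #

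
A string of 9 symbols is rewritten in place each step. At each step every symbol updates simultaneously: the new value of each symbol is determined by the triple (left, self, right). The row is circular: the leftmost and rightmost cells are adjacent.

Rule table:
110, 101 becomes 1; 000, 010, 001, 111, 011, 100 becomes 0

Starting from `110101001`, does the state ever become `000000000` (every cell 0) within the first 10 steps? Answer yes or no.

011010000
001100000
000100000
000000000
all cells are 0 at step 4

yes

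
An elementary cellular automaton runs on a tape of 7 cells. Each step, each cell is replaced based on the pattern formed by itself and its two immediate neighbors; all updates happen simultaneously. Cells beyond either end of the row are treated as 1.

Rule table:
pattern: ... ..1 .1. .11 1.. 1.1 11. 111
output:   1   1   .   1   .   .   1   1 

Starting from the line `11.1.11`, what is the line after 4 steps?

step 1: 11...11
step 2: 11.1111
step 3: 11.1111  (fixed point — unchanged through step 4)

11.1111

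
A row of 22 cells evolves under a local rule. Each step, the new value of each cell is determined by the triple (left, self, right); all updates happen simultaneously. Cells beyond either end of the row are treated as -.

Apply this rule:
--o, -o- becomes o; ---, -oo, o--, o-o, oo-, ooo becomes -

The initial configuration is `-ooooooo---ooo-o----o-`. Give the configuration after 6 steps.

o---------o----o---oo-
o--------oo---oo--o---
o-------o----o---oo---
o------oo---oo--o-----
o-----o----o---oo-----
o----oo---oo--o-------

o----oo---oo--o-------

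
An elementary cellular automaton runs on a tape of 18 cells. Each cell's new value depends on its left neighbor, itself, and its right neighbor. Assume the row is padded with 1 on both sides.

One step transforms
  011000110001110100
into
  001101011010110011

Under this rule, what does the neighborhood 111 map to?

At position 12 the neighborhood is 111; the next row has 1 there.

1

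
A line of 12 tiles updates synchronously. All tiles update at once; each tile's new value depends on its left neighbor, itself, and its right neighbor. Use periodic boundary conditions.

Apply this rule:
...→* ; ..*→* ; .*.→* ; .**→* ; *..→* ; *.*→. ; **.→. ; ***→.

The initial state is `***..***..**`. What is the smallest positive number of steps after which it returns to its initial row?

24

step 1: ...***..***.
step 2: ****..***..*
step 3: ....***..***
step 4: *****..***..
step 5: *....***..**
step 6: .*****..***.
step 7: **....***..*
step 8: ..*****..***
step 9: ***....***..
step 10: *..*****..**
step 11: .***....***.
step 12: **..*****..*
step 13: ..***....***
step 14: ***..*****..
step 15: *..***....**
step 16: .***..*****.
step 17: **..***....*
step 18: ..***..*****
step 19: ***..***....
step 20: *..***..****
step 21: .***..***...
step 22: **..***..***
step 23: ..***..***..
step 24: ***..***..**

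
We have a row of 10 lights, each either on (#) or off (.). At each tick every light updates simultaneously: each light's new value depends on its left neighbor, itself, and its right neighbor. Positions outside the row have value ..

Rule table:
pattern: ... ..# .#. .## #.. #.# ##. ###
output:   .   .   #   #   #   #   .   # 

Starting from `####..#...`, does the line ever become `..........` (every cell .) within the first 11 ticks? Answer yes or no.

no

###.#.##..
##.####.#.
#.####.###
#####.###.
####.###.#
###.###.##
##.###.##.
#.###.##.#
####.##.##
###.##.##.
##.##.##.#
tick 11 is ##.##.##.#, still not uniform .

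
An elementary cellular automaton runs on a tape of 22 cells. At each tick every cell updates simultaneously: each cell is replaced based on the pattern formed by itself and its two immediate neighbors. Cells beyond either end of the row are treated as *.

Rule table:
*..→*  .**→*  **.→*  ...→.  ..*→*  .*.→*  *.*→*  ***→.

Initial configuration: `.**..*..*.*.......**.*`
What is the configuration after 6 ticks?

****...**....***..**.*

************.....*****
...........**...**....
*.........****.****..*
**.......**..***..****
.**.....******.****...
****...**....***..**.*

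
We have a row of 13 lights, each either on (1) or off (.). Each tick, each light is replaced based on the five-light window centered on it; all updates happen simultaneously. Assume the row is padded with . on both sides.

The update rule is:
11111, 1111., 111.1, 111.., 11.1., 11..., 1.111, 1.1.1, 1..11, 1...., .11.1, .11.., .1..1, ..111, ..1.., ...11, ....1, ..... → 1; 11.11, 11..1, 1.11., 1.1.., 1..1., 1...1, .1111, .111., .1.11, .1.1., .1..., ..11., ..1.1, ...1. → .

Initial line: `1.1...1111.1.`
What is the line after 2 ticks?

.....11.111..
11111.1.1.111

11111.1.1.111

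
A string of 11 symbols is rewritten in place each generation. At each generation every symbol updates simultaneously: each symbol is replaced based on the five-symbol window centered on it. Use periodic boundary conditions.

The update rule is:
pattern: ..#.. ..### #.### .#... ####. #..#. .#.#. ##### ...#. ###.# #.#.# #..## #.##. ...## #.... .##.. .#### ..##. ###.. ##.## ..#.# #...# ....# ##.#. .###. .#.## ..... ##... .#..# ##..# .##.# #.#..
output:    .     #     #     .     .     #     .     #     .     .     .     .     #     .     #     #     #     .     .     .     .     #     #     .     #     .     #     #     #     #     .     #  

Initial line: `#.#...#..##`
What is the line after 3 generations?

generation 1: ..#.#..#.##
generation 2: ##..###..##
generation 3: ..#.##.#.##

..#.##.#.##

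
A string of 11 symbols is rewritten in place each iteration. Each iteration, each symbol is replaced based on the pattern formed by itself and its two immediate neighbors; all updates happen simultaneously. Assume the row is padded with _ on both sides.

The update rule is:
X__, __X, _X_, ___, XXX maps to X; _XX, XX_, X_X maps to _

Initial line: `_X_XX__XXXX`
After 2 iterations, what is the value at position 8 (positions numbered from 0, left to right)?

_

iteration 1: XX___XX_XX_
iteration 2: __XXX_____X
position 8 holds _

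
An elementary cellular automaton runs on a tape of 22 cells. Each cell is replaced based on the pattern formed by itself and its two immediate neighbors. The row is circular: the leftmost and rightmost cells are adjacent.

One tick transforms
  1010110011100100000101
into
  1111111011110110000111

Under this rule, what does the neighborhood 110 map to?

At position 0 the neighborhood is 110; the next row has 1 there.

1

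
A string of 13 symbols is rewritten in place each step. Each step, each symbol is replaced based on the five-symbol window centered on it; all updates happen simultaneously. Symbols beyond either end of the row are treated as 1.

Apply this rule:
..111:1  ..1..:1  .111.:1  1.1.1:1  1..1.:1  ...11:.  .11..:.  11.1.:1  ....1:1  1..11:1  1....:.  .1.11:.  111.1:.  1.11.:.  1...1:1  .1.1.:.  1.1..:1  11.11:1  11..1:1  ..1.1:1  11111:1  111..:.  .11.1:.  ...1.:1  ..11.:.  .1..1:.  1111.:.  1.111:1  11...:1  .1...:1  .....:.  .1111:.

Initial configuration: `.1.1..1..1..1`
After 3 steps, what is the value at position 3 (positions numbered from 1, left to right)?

11.1.11.11.11
..11...1..11.
11..1111.1..1
position 3 holds .

.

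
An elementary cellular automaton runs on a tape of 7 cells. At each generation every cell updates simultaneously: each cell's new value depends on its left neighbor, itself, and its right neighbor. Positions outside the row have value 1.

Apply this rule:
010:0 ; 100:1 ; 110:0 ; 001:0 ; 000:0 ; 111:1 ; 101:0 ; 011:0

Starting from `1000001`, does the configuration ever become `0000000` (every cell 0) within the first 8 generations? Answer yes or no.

0100000
0010000
1001000
0100100
0010010
1001000  (repeats generation 3; period 3)
generation 8: 0010010
generation 8 is 0010010, still not uniform 0

no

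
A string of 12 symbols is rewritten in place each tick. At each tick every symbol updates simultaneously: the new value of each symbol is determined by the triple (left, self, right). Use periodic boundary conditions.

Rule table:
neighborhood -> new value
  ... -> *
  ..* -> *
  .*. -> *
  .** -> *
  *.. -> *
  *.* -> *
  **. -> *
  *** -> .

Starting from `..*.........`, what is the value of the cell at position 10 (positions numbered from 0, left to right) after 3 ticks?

************
............
************
position 10 holds *

*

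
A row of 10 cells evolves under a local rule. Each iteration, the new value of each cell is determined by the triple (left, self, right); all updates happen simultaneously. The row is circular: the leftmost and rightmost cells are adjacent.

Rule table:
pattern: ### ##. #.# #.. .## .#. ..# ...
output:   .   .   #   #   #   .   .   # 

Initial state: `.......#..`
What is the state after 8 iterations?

iteration 1: ######..##
iteration 2: ......#.#.
iteration 3: #####..#.#
iteration 4: .....#..##
iteration 5: ####..#.#.
iteration 6: #...#..#.#
iteration 7: .##..#..##
iteration 8: ##.#..#.#.

##.#..#.#.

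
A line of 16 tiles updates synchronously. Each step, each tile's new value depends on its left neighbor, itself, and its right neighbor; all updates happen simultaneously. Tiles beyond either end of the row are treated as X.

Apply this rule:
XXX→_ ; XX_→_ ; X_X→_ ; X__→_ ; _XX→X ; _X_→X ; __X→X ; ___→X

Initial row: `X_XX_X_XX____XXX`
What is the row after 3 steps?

step 1: __X__X_X__XXXX__
step 2: _XX_XX_X_XX____X
step 3: _X__X__X_X__XXXX

_X__X__X_X__XXXX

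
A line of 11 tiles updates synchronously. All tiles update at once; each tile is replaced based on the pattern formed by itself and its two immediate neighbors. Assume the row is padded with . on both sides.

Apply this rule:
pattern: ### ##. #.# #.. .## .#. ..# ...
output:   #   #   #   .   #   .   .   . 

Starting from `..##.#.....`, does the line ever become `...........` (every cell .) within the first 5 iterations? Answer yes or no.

..###......
..###......  (fixed point — unchanged through iteration 5)
iteration 5 is ..###......, still not uniform .

no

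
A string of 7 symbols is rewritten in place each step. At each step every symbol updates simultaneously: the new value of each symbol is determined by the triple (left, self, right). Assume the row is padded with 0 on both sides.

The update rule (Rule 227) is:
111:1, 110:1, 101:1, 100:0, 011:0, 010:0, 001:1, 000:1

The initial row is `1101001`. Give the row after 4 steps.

1010010

step 1: 0110010
step 2: 1010100
step 3: 0101001
step 4: 1010010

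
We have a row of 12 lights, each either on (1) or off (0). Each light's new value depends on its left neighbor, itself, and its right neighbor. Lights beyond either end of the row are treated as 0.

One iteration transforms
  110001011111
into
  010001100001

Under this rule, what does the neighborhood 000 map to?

0

At position 3 the neighborhood is 000; the next row has 0 there.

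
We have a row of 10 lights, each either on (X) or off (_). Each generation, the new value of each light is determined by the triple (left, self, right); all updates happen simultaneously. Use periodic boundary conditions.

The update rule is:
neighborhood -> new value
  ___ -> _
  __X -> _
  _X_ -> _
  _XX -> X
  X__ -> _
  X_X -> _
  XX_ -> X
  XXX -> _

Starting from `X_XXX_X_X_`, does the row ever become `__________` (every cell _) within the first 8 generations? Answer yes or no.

yes

__X_X_____
__________
all cells are _ at generation 2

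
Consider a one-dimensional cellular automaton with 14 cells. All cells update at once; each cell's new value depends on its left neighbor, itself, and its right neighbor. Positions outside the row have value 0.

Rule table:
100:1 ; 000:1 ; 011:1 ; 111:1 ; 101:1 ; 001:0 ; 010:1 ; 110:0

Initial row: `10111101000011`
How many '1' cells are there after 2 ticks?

11111011111010
11110111110111
count of 1: 12

12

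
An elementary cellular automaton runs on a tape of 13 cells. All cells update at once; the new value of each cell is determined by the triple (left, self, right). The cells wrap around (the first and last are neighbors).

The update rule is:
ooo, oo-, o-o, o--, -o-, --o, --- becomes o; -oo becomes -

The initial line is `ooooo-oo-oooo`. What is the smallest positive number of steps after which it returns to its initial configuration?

oooooo-oo-ooo
ooooooo-oo-oo
oooooooo-oo-o
ooooooooo-oo-
-ooooooooo-oo
o-ooooooooo-o
oo-ooooooooo-
-oo-ooooooooo
o-oo-oooooooo
oo-oo-ooooooo
ooo-oo-oooooo
oooo-oo-ooooo
ooooo-oo-oooo

13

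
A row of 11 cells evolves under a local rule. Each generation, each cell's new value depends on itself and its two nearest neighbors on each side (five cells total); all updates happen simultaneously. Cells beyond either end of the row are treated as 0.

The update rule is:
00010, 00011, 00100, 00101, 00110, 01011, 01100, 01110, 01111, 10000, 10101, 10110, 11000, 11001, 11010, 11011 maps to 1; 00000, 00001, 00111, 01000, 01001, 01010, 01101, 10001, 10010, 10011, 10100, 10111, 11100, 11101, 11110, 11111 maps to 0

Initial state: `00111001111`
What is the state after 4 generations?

10000111111

01010100100
11010000101
10100101100
10000111111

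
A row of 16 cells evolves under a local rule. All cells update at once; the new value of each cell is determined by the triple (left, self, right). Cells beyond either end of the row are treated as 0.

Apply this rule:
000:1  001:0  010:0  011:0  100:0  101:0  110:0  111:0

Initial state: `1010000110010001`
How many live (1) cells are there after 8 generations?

9

0000110000000100
1110000111110001
0000110000000100  (repeats generation 1; period 2)
generation 8: 1110000111110001
count of 1: 9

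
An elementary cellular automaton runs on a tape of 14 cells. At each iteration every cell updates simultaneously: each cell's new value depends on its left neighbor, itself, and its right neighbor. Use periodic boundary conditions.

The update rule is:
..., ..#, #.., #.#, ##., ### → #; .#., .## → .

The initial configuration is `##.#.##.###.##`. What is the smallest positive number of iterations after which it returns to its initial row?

###.#.##.###.#
####.#.##.###.
.####.#.##.###
#.####.#.##.##
##.####.#.##.#
###.####.#.##.
.###.####.#.##
#.###.####.#.#
##.###.####.#.
.##.###.####.#
#.##.###.####.
.#.##.###.####
#.#.##.###.###
##.#.##.###.##

14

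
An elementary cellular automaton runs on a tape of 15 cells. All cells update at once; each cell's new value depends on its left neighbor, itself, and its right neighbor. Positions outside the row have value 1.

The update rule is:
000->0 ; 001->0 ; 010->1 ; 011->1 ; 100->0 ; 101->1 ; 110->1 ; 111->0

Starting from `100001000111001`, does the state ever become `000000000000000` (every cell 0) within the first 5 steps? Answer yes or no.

no

step 1: 100001000101001
step 2: 100001000111001  (repeats step 0; period 2)
step 5: 100001000101001
step 5 is 100001000101001, still not uniform 0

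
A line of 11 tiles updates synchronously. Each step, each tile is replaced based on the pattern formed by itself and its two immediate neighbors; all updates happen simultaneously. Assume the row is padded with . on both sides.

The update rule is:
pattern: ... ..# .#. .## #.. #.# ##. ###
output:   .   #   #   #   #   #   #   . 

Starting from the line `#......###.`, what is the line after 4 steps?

###..##..##

step 1: ##....##.##
step 2: ###..######
step 3: #.####....#
step 4: ###..##..##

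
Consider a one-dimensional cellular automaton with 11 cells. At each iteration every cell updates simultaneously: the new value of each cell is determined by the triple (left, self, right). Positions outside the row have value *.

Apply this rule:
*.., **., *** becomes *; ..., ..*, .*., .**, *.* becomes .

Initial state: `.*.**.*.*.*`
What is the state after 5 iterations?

....*......
*....*.....
**....*....
***....*...
****....*..

****....*..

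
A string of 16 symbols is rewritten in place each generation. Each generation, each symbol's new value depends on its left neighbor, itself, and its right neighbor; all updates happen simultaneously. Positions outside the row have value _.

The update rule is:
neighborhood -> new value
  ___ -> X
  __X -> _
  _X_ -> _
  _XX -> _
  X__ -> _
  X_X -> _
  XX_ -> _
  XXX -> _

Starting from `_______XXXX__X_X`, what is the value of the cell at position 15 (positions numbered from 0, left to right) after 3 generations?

_

XXXXXX__________
_______XXXXXXXXX
XXXXXX__________
position 15 holds _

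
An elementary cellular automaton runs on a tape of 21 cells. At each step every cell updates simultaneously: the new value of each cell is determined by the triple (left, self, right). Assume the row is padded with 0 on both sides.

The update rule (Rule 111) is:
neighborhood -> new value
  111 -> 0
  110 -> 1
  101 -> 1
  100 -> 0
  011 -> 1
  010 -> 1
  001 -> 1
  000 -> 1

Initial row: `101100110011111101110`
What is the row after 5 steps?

100001111111111111010

step 1: 111101110110000111010
step 2: 100111011110111101110
step 3: 101101110011100111010
step 4: 111111010110101101110
step 5: 100001111111111111010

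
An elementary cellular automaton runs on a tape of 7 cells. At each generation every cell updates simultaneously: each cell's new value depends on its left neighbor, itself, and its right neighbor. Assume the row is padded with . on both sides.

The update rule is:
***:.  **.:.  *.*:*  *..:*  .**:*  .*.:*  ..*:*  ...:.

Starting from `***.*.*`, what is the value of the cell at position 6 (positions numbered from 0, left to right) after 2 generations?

generation 1: *..****
generation 2: ****...
position 6 holds .

.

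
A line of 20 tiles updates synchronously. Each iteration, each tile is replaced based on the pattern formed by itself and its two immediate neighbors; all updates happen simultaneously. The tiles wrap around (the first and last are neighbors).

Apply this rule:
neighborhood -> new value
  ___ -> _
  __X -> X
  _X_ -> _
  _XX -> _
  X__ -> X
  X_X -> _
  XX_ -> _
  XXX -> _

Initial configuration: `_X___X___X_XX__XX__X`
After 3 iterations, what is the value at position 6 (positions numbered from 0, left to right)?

__X_X_X_X____XX__XX_
_X_______X__X__XX__X
__X_____X_XX_XX__XX_
position 6 holds _

_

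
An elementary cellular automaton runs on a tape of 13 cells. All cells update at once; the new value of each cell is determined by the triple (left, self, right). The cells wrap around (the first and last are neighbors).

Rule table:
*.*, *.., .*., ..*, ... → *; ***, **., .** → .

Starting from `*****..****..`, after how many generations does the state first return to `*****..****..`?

.....**....**
*****..****..

2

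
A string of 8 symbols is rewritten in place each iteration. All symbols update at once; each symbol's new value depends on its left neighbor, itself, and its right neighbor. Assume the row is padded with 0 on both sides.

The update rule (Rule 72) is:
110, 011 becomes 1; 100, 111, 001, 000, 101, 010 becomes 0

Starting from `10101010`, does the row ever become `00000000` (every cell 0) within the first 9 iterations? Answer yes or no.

00000000
all cells are 0 at iteration 1

yes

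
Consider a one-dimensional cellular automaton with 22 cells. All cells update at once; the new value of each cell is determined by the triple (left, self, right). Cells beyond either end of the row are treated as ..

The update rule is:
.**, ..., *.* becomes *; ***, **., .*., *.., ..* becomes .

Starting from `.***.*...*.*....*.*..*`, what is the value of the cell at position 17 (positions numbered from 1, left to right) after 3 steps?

.*..*..*..*..**..*....
.............*.....***
************...***.*..
position 17 holds *

*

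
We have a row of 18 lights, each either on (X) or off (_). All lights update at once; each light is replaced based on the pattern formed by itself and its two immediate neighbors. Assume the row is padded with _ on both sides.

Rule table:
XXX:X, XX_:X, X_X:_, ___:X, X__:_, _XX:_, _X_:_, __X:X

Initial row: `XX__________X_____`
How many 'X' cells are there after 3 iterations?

11

iteration 1: _X_XXXXXXXXX__XXXX
iteration 2: X___XXXXXXXX_X_XXX
iteration 3: __XX_XXXXXXX____XX
count of X: 11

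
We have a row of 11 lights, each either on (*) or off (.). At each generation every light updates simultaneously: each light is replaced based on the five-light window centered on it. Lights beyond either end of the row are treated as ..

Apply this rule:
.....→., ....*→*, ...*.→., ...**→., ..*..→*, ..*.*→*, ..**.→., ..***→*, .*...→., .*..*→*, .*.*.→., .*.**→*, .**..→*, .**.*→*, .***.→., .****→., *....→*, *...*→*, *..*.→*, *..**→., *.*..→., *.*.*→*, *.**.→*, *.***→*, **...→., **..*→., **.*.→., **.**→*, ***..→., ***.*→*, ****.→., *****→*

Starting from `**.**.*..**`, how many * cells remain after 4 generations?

6

.****..*..*
.*....*****
.*.**.*.*..
.****.*...*
count of *: 6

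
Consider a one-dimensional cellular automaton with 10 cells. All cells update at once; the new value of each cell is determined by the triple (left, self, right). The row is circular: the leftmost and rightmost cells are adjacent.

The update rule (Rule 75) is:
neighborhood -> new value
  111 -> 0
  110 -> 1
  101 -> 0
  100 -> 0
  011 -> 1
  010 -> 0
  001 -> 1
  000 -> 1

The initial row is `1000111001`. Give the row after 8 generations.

1011101011
1010100010
0000001100
1111111101
0000000101
0111111000
1100001011
0101110010

0101110010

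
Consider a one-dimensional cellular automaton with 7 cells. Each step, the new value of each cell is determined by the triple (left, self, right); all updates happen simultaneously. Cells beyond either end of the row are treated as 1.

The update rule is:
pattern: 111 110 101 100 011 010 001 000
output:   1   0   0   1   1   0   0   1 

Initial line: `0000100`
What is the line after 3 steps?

1000110

1110010
1101000
1000110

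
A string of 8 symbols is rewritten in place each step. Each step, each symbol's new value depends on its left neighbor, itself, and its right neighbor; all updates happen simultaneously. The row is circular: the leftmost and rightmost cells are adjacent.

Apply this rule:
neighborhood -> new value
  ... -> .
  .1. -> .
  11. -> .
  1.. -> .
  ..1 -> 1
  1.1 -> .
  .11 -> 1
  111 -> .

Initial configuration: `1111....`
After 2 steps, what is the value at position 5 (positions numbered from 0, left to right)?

.

1......1
......11
position 5 holds .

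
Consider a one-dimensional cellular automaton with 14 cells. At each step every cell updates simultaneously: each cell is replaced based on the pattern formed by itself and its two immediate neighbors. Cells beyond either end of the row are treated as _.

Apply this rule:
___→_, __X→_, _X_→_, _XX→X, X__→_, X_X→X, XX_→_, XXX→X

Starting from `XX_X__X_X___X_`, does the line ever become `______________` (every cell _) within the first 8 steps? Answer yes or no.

X_X____X______
_X____________
______________
all cells are _ at step 3

yes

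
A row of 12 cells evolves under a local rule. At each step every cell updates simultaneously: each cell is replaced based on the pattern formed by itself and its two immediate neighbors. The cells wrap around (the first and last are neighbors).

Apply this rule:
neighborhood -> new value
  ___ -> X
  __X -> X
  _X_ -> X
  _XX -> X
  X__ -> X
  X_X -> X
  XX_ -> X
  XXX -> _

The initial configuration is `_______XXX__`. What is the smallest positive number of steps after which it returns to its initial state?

2

XXXXXXXX_XXX
_______XXX__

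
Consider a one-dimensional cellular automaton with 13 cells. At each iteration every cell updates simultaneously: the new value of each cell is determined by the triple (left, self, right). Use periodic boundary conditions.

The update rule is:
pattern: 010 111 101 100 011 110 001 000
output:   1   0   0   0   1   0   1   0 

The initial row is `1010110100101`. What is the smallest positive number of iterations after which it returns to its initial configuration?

26

iteration 1: 0010100101101
iteration 2: 0110101101001
iteration 3: 0100101001011
iteration 4: 0101101011010
iteration 5: 1101001010010
iteration 6: 1001011010110
iteration 7: 1011010010100
iteration 8: 1010010110101
iteration 9: 0010110100101
iteration 10: 0110100101101
iteration 11: 0100101101001
iteration 12: 0101101001011
iteration 13: 0101001011010
iteration 14: 1101011010010
iteration 15: 1001010010110
iteration 16: 1011010110100
iteration 17: 1010010100101
iteration 18: 0010110101101
iteration 19: 0110100101001
iteration 20: 0100101101011
iteration 21: 0101101001010
iteration 22: 1101001011010
iteration 23: 1001011010010
iteration 24: 1011010010110
iteration 25: 1010010110100
iteration 26: 1010110100101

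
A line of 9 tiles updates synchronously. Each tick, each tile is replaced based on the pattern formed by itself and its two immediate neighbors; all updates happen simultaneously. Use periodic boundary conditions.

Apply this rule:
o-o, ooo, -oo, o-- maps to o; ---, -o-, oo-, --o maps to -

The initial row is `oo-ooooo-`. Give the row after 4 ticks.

oooo-oo-o

tick 1: o-ooooo-o
tick 2: -ooooo-oo
tick 3: ooooo-oo-
tick 4: oooo-oo-o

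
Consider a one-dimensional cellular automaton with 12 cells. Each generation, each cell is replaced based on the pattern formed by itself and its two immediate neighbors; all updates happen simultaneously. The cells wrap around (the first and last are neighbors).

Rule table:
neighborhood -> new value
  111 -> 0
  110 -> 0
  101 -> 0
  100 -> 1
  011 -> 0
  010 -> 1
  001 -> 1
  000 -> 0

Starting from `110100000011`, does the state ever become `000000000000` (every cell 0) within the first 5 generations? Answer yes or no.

generation 1: 000110000100
generation 2: 001001001110
generation 3: 011111110001
generation 4: 000000001011
generation 5: 100000011000
generation 5 is 100000011000, still not uniform 0

no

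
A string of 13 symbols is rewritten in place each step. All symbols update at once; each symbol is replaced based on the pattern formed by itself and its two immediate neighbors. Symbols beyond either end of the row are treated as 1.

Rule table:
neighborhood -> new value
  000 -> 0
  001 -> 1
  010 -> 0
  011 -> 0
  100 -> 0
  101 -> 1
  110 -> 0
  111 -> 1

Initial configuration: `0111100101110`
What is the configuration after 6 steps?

step 1: 1011001010101
step 2: 0100010101010
step 3: 1000101010101
step 4: 0001010101010
step 5: 0010101010101
step 6: 0101010101010

0101010101010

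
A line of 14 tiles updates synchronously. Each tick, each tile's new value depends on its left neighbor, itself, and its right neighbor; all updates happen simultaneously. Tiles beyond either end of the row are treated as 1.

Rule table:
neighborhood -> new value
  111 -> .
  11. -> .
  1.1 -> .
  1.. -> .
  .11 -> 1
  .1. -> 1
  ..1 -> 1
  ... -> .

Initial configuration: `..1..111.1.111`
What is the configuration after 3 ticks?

.11.11...1.1..
.1..1...11.1.1
.1.11..11..1.1

.1.11..11..1.1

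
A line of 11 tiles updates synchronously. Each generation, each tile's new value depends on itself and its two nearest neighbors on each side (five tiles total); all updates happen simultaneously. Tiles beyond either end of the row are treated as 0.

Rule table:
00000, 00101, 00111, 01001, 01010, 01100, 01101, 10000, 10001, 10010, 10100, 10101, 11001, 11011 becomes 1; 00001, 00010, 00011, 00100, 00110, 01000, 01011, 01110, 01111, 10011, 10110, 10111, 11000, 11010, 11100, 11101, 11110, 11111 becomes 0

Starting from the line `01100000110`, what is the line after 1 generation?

00101100010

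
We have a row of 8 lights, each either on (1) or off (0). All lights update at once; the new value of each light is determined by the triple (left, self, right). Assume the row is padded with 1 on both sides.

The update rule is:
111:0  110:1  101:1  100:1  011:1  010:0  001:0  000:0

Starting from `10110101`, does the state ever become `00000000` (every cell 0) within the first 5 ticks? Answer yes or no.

tick 1: 11111011
tick 2: 00001110
tick 3: 10001011
tick 4: 11000110
tick 5: 01100111
tick 5 is 01100111, still not uniform 0

no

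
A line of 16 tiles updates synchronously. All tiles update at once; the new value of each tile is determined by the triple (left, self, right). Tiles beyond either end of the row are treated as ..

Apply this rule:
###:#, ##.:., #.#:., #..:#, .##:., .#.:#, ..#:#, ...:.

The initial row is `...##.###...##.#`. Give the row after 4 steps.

#.#...#.###.....

step 1: ..#....#.#.#...#
step 2: .###..##.#.##.##
step 3: #.#.##...#......
step 4: #.#...#.###.....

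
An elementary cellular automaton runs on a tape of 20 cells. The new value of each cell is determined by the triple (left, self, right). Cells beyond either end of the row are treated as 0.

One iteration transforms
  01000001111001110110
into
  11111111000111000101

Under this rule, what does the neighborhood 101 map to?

At position 16 the neighborhood is 101; the next row has 0 there.

0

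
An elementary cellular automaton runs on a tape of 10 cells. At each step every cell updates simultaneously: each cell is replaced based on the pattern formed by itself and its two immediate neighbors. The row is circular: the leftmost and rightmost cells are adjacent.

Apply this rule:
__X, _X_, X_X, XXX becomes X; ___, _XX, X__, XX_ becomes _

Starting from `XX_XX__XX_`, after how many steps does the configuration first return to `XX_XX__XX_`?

10

__X___X__X
_XX__XX_XX
X___X__X__
X__XX_XX_X
__X__X__X_
_XX_XX_XX_
X__X__X___
X_XX_XX__X
_X__X___X_
XX_XX__XX_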